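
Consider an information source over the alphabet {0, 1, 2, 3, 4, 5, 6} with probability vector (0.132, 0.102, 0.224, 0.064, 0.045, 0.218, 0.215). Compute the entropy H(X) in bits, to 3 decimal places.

2.616 bits

H = −Σ pᵢ log₂ pᵢ.
−0.132·log₂(0.132) = 0.3856
−0.102·log₂(0.102) = 0.3359
−0.224·log₂(0.224) = 0.4835
−0.064·log₂(0.064) = 0.2538
−0.045·log₂(0.045) = 0.2013
−0.218·log₂(0.218) = 0.4791
−0.215·log₂(0.215) = 0.4768
Sum ≈ 2.6160 → 2.616 bits.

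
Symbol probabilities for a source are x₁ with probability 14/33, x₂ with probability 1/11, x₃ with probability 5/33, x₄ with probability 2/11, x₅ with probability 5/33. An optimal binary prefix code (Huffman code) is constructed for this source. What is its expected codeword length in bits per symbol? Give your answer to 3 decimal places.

Repeatedly combine the two least-probable nodes; the expected code length is the sum of the merged weights.
merge 1/11 + 5/33 → 8/33
merge 5/33 + 2/11 → 1/3
merge 8/33 + 1/3 → 19/33
merge 14/33 + 19/33 → 1
L = 8/33 + 1/3 + 19/33 + 1 = 71/33 ≈ 2.152 bits/symbol.

2.152 bits/symbol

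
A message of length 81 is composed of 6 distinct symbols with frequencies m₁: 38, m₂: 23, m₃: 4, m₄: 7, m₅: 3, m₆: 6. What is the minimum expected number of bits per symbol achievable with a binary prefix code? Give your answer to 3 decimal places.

Probabilities are the counts divided by 81.
Repeatedly combine the two least-probable nodes; the expected code length is the sum of the merged weights.
merge 1/27 + 4/81 → 7/81
merge 2/27 + 7/81 → 13/81
merge 7/81 + 13/81 → 20/81
merge 20/81 + 23/81 → 43/81
merge 38/81 + 43/81 → 1
L = 7/81 + 13/81 + 20/81 + 43/81 + 1 = 164/81 ≈ 2.025 bits/symbol.

2.025 bits/symbol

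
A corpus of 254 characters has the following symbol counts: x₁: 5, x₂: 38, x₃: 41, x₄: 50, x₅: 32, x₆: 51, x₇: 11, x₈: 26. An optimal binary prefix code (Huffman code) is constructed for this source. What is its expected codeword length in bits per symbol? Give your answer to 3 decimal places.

Probabilities are the counts divided by 254.
Repeatedly combine the two least-probable nodes; the expected code length is the sum of the merged weights.
merge 5/254 + 11/254 → 8/127
merge 8/127 + 13/127 → 21/127
merge 16/127 + 19/127 → 35/127
merge 41/254 + 21/127 → 83/254
merge 25/127 + 51/254 → 101/254
merge 35/127 + 83/254 → 153/254
merge 101/254 + 153/254 → 1
L = 8/127 + 21/127 + 35/127 + 83/254 + 101/254 + 153/254 + 1 = 719/254 ≈ 2.831 bits/symbol.

2.831 bits/symbol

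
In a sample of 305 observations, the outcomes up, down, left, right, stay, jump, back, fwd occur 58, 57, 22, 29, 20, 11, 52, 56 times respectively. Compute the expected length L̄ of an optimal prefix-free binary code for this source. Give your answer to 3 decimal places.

2.892 bits/symbol

Probabilities are the counts divided by 305.
Repeatedly combine the two least-probable nodes; the expected code length is the sum of the merged weights.
merge 11/305 + 4/61 → 31/305
merge 22/305 + 29/305 → 51/305
merge 31/305 + 51/305 → 82/305
merge 52/305 + 56/305 → 108/305
merge 57/305 + 58/305 → 23/61
merge 82/305 + 108/305 → 38/61
merge 23/61 + 38/61 → 1
L = 31/305 + 51/305 + 82/305 + 108/305 + 23/61 + 38/61 + 1 = 882/305 ≈ 2.892 bits/symbol.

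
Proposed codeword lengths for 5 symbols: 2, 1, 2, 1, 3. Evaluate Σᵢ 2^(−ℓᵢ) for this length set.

With common denominator 2^3 = 8: Σ 2^(−ℓᵢ) = 2/8 + 4/8 + 2/8 + 4/8 + 1/8 = 13/8 = 1.625.

1.625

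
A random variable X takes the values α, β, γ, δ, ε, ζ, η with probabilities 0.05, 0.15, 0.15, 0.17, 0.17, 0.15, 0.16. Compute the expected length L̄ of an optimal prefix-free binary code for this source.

2.83 bits/symbol

Repeatedly combine the two least-probable nodes; the expected code length is the sum of the merged weights.
merge 1/20 + 3/20 → 1/5
merge 3/20 + 3/20 → 3/10
merge 4/25 + 17/100 → 33/100
merge 17/100 + 1/5 → 37/100
merge 3/10 + 33/100 → 63/100
merge 37/100 + 63/100 → 1
L = 1/5 + 3/10 + 33/100 + 37/100 + 63/100 + 1 = 283/100 = 2.83 bits/symbol.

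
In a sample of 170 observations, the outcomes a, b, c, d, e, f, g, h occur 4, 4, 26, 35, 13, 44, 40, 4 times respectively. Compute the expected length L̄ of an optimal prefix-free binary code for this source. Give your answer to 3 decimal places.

Probabilities are the counts divided by 170.
Repeatedly combine the two least-probable nodes; the expected code length is the sum of the merged weights.
merge 2/85 + 2/85 → 4/85
merge 2/85 + 4/85 → 6/85
merge 6/85 + 13/170 → 5/34
merge 5/34 + 13/85 → 3/10
merge 7/34 + 4/17 → 15/34
merge 22/85 + 3/10 → 19/34
merge 15/34 + 19/34 → 1
L = 4/85 + 6/85 + 5/34 + 3/10 + 15/34 + 19/34 + 1 = 218/85 ≈ 2.565 bits/symbol.

2.565 bits/symbol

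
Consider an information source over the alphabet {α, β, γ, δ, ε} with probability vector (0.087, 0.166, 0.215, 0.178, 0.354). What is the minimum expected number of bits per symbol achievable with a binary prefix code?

2.253 bits/symbol

Repeatedly combine the two least-probable nodes; the expected code length is the sum of the merged weights.
merge 87/1000 + 83/500 → 253/1000
merge 89/500 + 43/200 → 393/1000
merge 253/1000 + 177/500 → 607/1000
merge 393/1000 + 607/1000 → 1
L = 253/1000 + 393/1000 + 607/1000 + 1 = 2253/1000 = 2.253 bits/symbol.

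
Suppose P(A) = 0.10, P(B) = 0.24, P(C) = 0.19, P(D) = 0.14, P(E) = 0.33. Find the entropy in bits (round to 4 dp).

2.2065 bits

H = −Σ pᵢ log₂ pᵢ.
−0.10·log₂(0.10) = 0.3322
−0.24·log₂(0.24) = 0.4941
−0.19·log₂(0.19) = 0.4552
−0.14·log₂(0.14) = 0.3971
−0.33·log₂(0.33) = 0.5278
Sum ≈ 2.2065 → 2.2065 bits.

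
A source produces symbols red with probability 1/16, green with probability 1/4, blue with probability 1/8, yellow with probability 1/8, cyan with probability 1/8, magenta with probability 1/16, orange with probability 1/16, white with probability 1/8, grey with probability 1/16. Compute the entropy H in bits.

3 bits

Each probability is a power of 1/2, so log₂(1/p) is an integer.
H = Σ p·log₂(1/p) = 1/16·4 + 1/4·2 + 1/8·3 + 1/8·3 + 1/8·3 + 1/16·4 + 1/16·4 + 1/8·3 + 1/16·4 = 3 bits.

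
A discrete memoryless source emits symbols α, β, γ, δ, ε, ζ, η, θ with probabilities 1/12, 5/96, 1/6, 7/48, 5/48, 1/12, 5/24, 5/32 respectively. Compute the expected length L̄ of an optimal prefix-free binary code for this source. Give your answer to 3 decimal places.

Repeatedly combine the two least-probable nodes; the expected code length is the sum of the merged weights.
merge 5/96 + 1/12 → 13/96
merge 1/12 + 5/48 → 3/16
merge 13/96 + 7/48 → 9/32
merge 5/32 + 1/6 → 31/96
merge 3/16 + 5/24 → 19/48
merge 9/32 + 31/96 → 29/48
merge 19/48 + 29/48 → 1
L = 13/96 + 3/16 + 9/32 + 31/96 + 19/48 + 29/48 + 1 = 281/96 ≈ 2.927 bits/symbol.

2.927 bits/symbol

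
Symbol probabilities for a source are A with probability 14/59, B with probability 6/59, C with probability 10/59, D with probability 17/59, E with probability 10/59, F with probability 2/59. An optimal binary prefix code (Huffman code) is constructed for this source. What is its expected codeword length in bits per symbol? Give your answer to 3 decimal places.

Repeatedly combine the two least-probable nodes; the expected code length is the sum of the merged weights.
merge 2/59 + 6/59 → 8/59
merge 8/59 + 10/59 → 18/59
merge 10/59 + 14/59 → 24/59
merge 17/59 + 18/59 → 35/59
merge 24/59 + 35/59 → 1
L = 8/59 + 18/59 + 24/59 + 35/59 + 1 = 144/59 ≈ 2.441 bits/symbol.

2.441 bits/symbol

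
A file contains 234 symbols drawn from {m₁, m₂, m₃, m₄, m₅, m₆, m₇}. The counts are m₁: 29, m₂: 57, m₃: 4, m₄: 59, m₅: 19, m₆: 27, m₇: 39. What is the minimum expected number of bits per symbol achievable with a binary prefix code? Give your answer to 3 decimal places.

2.603 bits/symbol

Probabilities are the counts divided by 234.
Repeatedly combine the two least-probable nodes; the expected code length is the sum of the merged weights.
merge 2/117 + 19/234 → 23/234
merge 23/234 + 3/26 → 25/117
merge 29/234 + 1/6 → 34/117
merge 25/117 + 19/78 → 107/234
merge 59/234 + 34/117 → 127/234
merge 107/234 + 127/234 → 1
L = 23/234 + 25/117 + 34/117 + 107/234 + 127/234 + 1 = 203/78 ≈ 2.603 bits/symbol.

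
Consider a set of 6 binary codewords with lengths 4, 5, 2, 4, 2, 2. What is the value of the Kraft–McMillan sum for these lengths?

With common denominator 2^5 = 32: Σ 2^(−ℓᵢ) = 2/32 + 1/32 + 8/32 + 2/32 + 8/32 + 8/32 = 29/32 = 0.90625.

0.90625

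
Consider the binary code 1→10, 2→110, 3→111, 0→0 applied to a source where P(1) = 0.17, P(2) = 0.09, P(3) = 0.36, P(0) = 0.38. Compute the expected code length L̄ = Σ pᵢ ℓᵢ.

2.07 bits/symbol

L̄ = Σ pᵢ·ℓᵢ = 0.17·2 + 0.09·3 + 0.36·3 + 0.38·1 = 2.07 bits/symbol.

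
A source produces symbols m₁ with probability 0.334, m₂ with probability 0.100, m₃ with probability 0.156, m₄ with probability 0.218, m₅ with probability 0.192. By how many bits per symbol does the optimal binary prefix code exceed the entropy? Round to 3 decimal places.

0.041 bits

Entropy H = −Σ p log₂ p ≈ 2.2149 bits.
Huffman merges: 1/10+39/250→32/125; 24/125+109/500→41/100; 32/125+167/500→59/100; 41/100+59/100→1. L = 282/125 ≈ 2.2560.
L − H = 2.2560 − 2.2149 = 0.041 bits.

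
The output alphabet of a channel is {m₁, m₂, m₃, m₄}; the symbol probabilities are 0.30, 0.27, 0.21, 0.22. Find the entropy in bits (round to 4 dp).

H = −Σ pᵢ log₂ pᵢ.
−0.30·log₂(0.30) = 0.5211
−0.27·log₂(0.27) = 0.5100
−0.21·log₂(0.21) = 0.4728
−0.22·log₂(0.22) = 0.4806
Sum ≈ 1.9845 → 1.9845 bits.

1.9845 bits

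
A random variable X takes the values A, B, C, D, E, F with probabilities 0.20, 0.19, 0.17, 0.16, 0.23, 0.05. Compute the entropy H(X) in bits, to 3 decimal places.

H = −Σ pᵢ log₂ pᵢ.
−0.20·log₂(0.20) = 0.4644
−0.19·log₂(0.19) = 0.4552
−0.17·log₂(0.17) = 0.4346
−0.16·log₂(0.16) = 0.4230
−0.23·log₂(0.23) = 0.4877
−0.05·log₂(0.05) = 0.2161
Sum ≈ 2.4810 → 2.481 bits.

2.481 bits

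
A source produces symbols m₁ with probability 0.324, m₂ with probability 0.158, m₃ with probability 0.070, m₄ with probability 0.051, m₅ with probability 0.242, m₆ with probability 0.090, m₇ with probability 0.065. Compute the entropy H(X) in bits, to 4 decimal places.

2.4992 bits

H = −Σ pᵢ log₂ pᵢ.
−0.324·log₂(0.324) = 0.5268
−0.158·log₂(0.158) = 0.4206
−0.070·log₂(0.070) = 0.2686
−0.051·log₂(0.051) = 0.2190
−0.242·log₂(0.242) = 0.4954
−0.090·log₂(0.090) = 0.3127
−0.065·log₂(0.065) = 0.2563
Sum ≈ 2.4992 → 2.4992 bits.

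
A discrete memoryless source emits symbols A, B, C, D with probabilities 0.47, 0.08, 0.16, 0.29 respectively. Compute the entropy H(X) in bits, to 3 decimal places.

1.744 bits

H = −Σ pᵢ log₂ pᵢ.
−0.47·log₂(0.47) = 0.5120
−0.08·log₂(0.08) = 0.2915
−0.16·log₂(0.16) = 0.4230
−0.29·log₂(0.29) = 0.5179
Sum ≈ 1.7444 → 1.744 bits.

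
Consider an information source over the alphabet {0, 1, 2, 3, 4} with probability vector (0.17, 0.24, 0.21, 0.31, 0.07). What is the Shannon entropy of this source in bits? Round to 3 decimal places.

2.194 bits

H = −Σ pᵢ log₂ pᵢ.
−0.17·log₂(0.17) = 0.4346
−0.24·log₂(0.24) = 0.4941
−0.21·log₂(0.21) = 0.4728
−0.31·log₂(0.31) = 0.5238
−0.07·log₂(0.07) = 0.2686
Sum ≈ 2.1939 → 2.194 bits.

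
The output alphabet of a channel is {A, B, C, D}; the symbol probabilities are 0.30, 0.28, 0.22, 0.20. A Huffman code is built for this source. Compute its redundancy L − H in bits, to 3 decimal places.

Entropy H = −Σ p log₂ p ≈ 1.9803 bits.
Huffman merges: 1/5+11/50→21/50; 7/25+3/10→29/50; 21/50+29/50→1. L = 2 ≈ 2.0000.
L − H = 2.0000 − 1.9803 = 0.020 bits.

0.020 bits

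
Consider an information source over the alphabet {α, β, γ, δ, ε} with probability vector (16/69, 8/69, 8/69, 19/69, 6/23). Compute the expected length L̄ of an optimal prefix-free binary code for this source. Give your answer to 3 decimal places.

Repeatedly combine the two least-probable nodes; the expected code length is the sum of the merged weights.
merge 8/69 + 8/69 → 16/69
merge 16/69 + 16/69 → 32/69
merge 6/23 + 19/69 → 37/69
merge 32/69 + 37/69 → 1
L = 16/69 + 32/69 + 37/69 + 1 = 154/69 ≈ 2.232 bits/symbol.

2.232 bits/symbol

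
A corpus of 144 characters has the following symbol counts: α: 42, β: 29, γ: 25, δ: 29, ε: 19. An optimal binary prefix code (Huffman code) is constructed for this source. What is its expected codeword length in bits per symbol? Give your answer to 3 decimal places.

Probabilities are the counts divided by 144.
Repeatedly combine the two least-probable nodes; the expected code length is the sum of the merged weights.
merge 19/144 + 25/144 → 11/36
merge 29/144 + 29/144 → 29/72
merge 7/24 + 11/36 → 43/72
merge 29/72 + 43/72 → 1
L = 11/36 + 29/72 + 43/72 + 1 = 83/36 ≈ 2.306 bits/symbol.

2.306 bits/symbol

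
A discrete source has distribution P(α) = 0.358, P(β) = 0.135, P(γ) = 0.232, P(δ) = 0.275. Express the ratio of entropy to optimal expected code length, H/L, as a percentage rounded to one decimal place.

Entropy H = −Σ p log₂ p ≈ 1.9218 bits.
Huffman merges: 27/200+29/125→367/1000; 11/40+179/500→633/1000; 367/1000+633/1000→1. L = 2 ≈ 2.0000.
Efficiency = H/L = 1.9218/2.0000 = 96.1%.

96.1%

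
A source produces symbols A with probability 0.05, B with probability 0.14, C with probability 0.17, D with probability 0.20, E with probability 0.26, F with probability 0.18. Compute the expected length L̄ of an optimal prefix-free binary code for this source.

2.54 bits/symbol

Repeatedly combine the two least-probable nodes; the expected code length is the sum of the merged weights.
merge 1/20 + 7/50 → 19/100
merge 17/100 + 9/50 → 7/20
merge 19/100 + 1/5 → 39/100
merge 13/50 + 7/20 → 61/100
merge 39/100 + 61/100 → 1
L = 19/100 + 7/20 + 39/100 + 61/100 + 1 = 127/50 = 2.54 bits/symbol.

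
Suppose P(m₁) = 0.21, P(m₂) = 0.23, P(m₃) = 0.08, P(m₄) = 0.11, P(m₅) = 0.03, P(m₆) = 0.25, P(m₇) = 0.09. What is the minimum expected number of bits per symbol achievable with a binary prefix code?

Repeatedly combine the two least-probable nodes; the expected code length is the sum of the merged weights.
merge 3/100 + 2/25 → 11/100
merge 9/100 + 11/100 → 1/5
merge 11/100 + 1/5 → 31/100
merge 21/100 + 23/100 → 11/25
merge 1/4 + 31/100 → 14/25
merge 11/25 + 14/25 → 1
L = 11/100 + 1/5 + 31/100 + 11/25 + 14/25 + 1 = 131/50 = 2.62 bits/symbol.

2.62 bits/symbol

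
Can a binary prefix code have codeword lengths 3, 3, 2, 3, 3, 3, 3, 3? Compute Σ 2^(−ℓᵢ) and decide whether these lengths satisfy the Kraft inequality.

With common denominator 2^3 = 8: Σ 2^(−ℓᵢ) = 1/8 + 1/8 + 2/8 + 1/8 + 1/8 + 1/8 + 1/8 + 1/8 = 9/8 = 1.125.
Kraft's inequality requires Σ ≤ 1; here Σ = 1.125 > 1, so no such prefix code exists.

1.125; no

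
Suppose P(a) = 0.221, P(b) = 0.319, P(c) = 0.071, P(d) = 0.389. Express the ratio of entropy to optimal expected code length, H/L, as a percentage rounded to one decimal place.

95.0%

Entropy H = −Σ p log₂ p ≈ 1.8080 bits.
Huffman merges: 71/1000+221/1000→73/250; 73/250+319/1000→611/1000; 389/1000+611/1000→1. L = 1903/1000 ≈ 1.9030.
Efficiency = H/L = 1.8080/1.9030 = 95.0%.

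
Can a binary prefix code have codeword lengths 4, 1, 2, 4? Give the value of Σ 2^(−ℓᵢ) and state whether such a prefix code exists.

With common denominator 2^4 = 16: Σ 2^(−ℓᵢ) = 1/16 + 8/16 + 4/16 + 1/16 = 14/16 = 0.875.
Kraft's inequality requires Σ ≤ 1; here Σ = 0.875 ≤ 1, so such a prefix code exists.

0.875; yes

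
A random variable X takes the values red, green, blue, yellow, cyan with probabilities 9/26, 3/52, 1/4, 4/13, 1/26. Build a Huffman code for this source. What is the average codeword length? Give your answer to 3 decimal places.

Repeatedly combine the two least-probable nodes; the expected code length is the sum of the merged weights.
merge 1/26 + 3/52 → 5/52
merge 5/52 + 1/4 → 9/26
merge 4/13 + 9/26 → 17/26
merge 9/26 + 17/26 → 1
L = 5/52 + 9/26 + 17/26 + 1 = 109/52 ≈ 2.096 bits/symbol.

2.096 bits/symbol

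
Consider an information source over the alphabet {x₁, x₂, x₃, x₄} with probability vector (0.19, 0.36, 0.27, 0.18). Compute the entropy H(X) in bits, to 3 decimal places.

H = −Σ pᵢ log₂ pᵢ.
−0.19·log₂(0.19) = 0.4552
−0.36·log₂(0.36) = 0.5306
−0.27·log₂(0.27) = 0.5100
−0.18·log₂(0.18) = 0.4453
Sum ≈ 1.9412 → 1.941 bits.

1.941 bits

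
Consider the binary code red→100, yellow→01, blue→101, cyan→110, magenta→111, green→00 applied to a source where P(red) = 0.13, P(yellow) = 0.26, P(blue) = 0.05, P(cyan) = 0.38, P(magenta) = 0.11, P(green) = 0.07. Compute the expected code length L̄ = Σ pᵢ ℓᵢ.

2.67 bits/symbol

L̄ = Σ pᵢ·ℓᵢ = 0.13·3 + 0.26·2 + 0.05·3 + 0.38·3 + 0.11·3 + 0.07·2 = 2.67 bits/symbol.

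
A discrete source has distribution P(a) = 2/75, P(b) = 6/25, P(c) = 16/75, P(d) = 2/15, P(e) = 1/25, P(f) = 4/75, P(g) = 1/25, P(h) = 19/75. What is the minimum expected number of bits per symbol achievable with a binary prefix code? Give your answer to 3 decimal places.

2.613 bits/symbol

Repeatedly combine the two least-probable nodes; the expected code length is the sum of the merged weights.
merge 2/75 + 1/25 → 1/15
merge 1/25 + 4/75 → 7/75
merge 1/15 + 7/75 → 4/25
merge 2/15 + 4/25 → 22/75
merge 16/75 + 6/25 → 34/75
merge 19/75 + 22/75 → 41/75
merge 34/75 + 41/75 → 1
L = 1/15 + 7/75 + 4/25 + 22/75 + 34/75 + 41/75 + 1 = 196/75 ≈ 2.613 bits/symbol.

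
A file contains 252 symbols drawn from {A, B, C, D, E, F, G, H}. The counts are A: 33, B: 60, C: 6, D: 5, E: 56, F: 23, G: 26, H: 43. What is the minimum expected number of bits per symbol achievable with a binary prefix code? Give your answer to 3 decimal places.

Probabilities are the counts divided by 252.
Repeatedly combine the two least-probable nodes; the expected code length is the sum of the merged weights.
merge 5/252 + 1/42 → 11/252
merge 11/252 + 23/252 → 17/126
merge 13/126 + 11/84 → 59/252
merge 17/126 + 43/252 → 11/36
merge 2/9 + 59/252 → 115/252
merge 5/21 + 11/36 → 137/252
merge 115/252 + 137/252 → 1
L = 11/252 + 17/126 + 59/252 + 11/36 + 115/252 + 137/252 + 1 = 685/252 ≈ 2.718 bits/symbol.

2.718 bits/symbol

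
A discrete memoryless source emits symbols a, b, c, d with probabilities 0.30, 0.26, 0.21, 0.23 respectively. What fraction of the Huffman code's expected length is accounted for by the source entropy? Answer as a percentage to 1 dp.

Entropy H = −Σ p log₂ p ≈ 1.9869 bits.
Huffman merges: 21/100+23/100→11/25; 13/50+3/10→14/25; 11/25+14/25→1. L = 2 ≈ 2.0000.
Efficiency = H/L = 1.9869/2.0000 = 99.3%.

99.3%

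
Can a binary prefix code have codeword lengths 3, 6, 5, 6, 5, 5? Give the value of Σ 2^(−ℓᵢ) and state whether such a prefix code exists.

0.25; yes

With common denominator 2^6 = 64: Σ 2^(−ℓᵢ) = 8/64 + 1/64 + 2/64 + 1/64 + 2/64 + 2/64 = 16/64 = 0.25.
Kraft's inequality requires Σ ≤ 1; here Σ = 0.25 ≤ 1, so such a prefix code exists.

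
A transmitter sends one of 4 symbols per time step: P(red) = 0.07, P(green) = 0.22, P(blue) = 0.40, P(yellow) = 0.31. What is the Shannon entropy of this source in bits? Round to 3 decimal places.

1.802 bits

H = −Σ pᵢ log₂ pᵢ.
−0.07·log₂(0.07) = 0.2686
−0.22·log₂(0.22) = 0.4806
−0.40·log₂(0.40) = 0.5288
−0.31·log₂(0.31) = 0.5238
Sum ≈ 1.8017 → 1.802 bits.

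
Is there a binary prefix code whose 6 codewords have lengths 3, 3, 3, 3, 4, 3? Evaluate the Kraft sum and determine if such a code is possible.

0.6875; yes

With common denominator 2^4 = 16: Σ 2^(−ℓᵢ) = 2/16 + 2/16 + 2/16 + 2/16 + 1/16 + 2/16 = 11/16 = 0.6875.
Kraft's inequality requires Σ ≤ 1; here Σ = 0.6875 ≤ 1, so such a prefix code exists.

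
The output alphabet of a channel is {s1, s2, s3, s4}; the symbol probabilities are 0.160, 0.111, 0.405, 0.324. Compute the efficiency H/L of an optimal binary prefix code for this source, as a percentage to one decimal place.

Entropy H = −Σ p log₂ p ≈ 1.8300 bits.
Huffman merges: 111/1000+4/25→271/1000; 271/1000+81/250→119/200; 81/200+119/200→1. L = 933/500 ≈ 1.8660.
Efficiency = H/L = 1.8300/1.8660 = 98.1%.

98.1%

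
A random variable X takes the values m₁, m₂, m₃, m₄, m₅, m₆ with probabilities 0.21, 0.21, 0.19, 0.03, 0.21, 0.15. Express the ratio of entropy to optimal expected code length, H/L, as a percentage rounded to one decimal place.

Entropy H = −Σ p log₂ p ≈ 2.4360 bits.
Huffman merges: 3/100+3/20→9/50; 9/50+19/100→37/100; 21/100+21/100→21/50; 21/100+37/100→29/50; 21/50+29/50→1. L = 51/20 ≈ 2.5500.
Efficiency = H/L = 2.4360/2.5500 = 95.5%.

95.5%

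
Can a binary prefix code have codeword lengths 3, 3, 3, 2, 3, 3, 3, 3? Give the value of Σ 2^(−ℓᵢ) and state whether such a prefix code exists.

1.125; no

With common denominator 2^3 = 8: Σ 2^(−ℓᵢ) = 1/8 + 1/8 + 1/8 + 2/8 + 1/8 + 1/8 + 1/8 + 1/8 = 9/8 = 1.125.
Kraft's inequality requires Σ ≤ 1; here Σ = 1.125 > 1, so no such prefix code exists.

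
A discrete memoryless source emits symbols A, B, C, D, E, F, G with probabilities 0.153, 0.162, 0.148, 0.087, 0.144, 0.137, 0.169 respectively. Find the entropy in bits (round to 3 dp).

H = −Σ pᵢ log₂ pᵢ.
−0.153·log₂(0.153) = 0.4144
−0.162·log₂(0.162) = 0.4254
−0.148·log₂(0.148) = 0.4079
−0.087·log₂(0.087) = 0.3065
−0.144·log₂(0.144) = 0.4026
−0.137·log₂(0.137) = 0.3929
−0.169·log₂(0.169) = 0.4335
Sum ≈ 2.7832 → 2.783 bits.

2.783 bits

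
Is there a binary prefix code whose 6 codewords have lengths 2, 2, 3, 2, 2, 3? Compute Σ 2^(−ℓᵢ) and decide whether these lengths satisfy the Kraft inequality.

1.25; no

With common denominator 2^3 = 8: Σ 2^(−ℓᵢ) = 2/8 + 2/8 + 1/8 + 2/8 + 2/8 + 1/8 = 10/8 = 1.25.
Kraft's inequality requires Σ ≤ 1; here Σ = 1.25 > 1, so no such prefix code exists.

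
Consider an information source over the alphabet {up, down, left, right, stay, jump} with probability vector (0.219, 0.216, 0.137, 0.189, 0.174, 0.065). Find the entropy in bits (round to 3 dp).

H = −Σ pᵢ log₂ pᵢ.
−0.219·log₂(0.219) = 0.4798
−0.216·log₂(0.216) = 0.4776
−0.137·log₂(0.137) = 0.3929
−0.189·log₂(0.189) = 0.4543
−0.174·log₂(0.174) = 0.4390
−0.065·log₂(0.065) = 0.2563
Sum ≈ 2.4998 → 2.500 bits.

2.500 bits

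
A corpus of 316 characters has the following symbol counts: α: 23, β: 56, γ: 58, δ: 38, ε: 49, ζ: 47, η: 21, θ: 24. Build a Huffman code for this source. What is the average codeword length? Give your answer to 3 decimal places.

Probabilities are the counts divided by 316.
Repeatedly combine the two least-probable nodes; the expected code length is the sum of the merged weights.
merge 21/316 + 23/316 → 11/79
merge 6/79 + 19/158 → 31/158
merge 11/79 + 47/316 → 91/316
merge 49/316 + 14/79 → 105/316
merge 29/158 + 31/158 → 30/79
merge 91/316 + 105/316 → 49/79
merge 30/79 + 49/79 → 1
L = 11/79 + 31/158 + 91/316 + 105/316 + 30/79 + 49/79 + 1 = 467/158 ≈ 2.956 bits/symbol.

2.956 bits/symbol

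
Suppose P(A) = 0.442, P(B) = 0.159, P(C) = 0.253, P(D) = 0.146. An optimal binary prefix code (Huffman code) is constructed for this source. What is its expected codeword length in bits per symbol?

Repeatedly combine the two least-probable nodes; the expected code length is the sum of the merged weights.
merge 73/500 + 159/1000 → 61/200
merge 253/1000 + 61/200 → 279/500
merge 221/500 + 279/500 → 1
L = 61/200 + 279/500 + 1 = 1863/1000 = 1.863 bits/symbol.

1.863 bits/symbol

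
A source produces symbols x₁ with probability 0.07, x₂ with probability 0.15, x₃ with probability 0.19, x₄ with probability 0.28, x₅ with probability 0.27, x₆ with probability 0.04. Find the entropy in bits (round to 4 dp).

H = −Σ pᵢ log₂ pᵢ.
−0.07·log₂(0.07) = 0.2686
−0.15·log₂(0.15) = 0.4105
−0.19·log₂(0.19) = 0.4552
−0.28·log₂(0.28) = 0.5142
−0.27·log₂(0.27) = 0.5100
−0.04·log₂(0.04) = 0.1858
Sum ≈ 2.3443 → 2.3443 bits.

2.3443 bits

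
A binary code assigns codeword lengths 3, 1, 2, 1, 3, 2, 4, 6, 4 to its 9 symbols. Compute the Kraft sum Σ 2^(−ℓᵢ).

1.890625

With common denominator 2^6 = 64: Σ 2^(−ℓᵢ) = 8/64 + 32/64 + 16/64 + 32/64 + 8/64 + 16/64 + 4/64 + 1/64 + 4/64 = 121/64 = 1.890625.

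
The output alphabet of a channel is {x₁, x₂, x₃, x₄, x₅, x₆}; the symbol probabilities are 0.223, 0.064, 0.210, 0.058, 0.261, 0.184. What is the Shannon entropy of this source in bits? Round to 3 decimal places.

2.403 bits

H = −Σ pᵢ log₂ pᵢ.
−0.223·log₂(0.223) = 0.4828
−0.064·log₂(0.064) = 0.2538
−0.210·log₂(0.210) = 0.4728
−0.058·log₂(0.058) = 0.2383
−0.261·log₂(0.261) = 0.5058
−0.184·log₂(0.184) = 0.4494
Sum ≈ 2.4028 → 2.403 bits.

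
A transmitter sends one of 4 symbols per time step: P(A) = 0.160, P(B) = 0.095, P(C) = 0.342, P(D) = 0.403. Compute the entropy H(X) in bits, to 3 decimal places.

H = −Σ pᵢ log₂ pᵢ.
−0.160·log₂(0.160) = 0.4230
−0.095·log₂(0.095) = 0.3226
−0.342·log₂(0.342) = 0.5294
−0.403·log₂(0.403) = 0.5284
Sum ≈ 1.8034 → 1.803 bits.

1.803 bits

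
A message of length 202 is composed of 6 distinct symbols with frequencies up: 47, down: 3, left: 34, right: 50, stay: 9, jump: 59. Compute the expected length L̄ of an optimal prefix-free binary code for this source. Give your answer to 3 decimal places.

Probabilities are the counts divided by 202.
Repeatedly combine the two least-probable nodes; the expected code length is the sum of the merged weights.
merge 3/202 + 9/202 → 6/101
merge 6/101 + 17/101 → 23/101
merge 23/101 + 47/202 → 93/202
merge 25/101 + 59/202 → 109/202
merge 93/202 + 109/202 → 1
L = 6/101 + 23/101 + 93/202 + 109/202 + 1 = 231/101 ≈ 2.287 bits/symbol.

2.287 bits/symbol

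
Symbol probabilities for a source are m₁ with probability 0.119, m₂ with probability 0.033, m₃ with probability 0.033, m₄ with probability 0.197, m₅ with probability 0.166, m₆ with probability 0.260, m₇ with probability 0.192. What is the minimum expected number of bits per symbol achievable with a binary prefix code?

Repeatedly combine the two least-probable nodes; the expected code length is the sum of the merged weights.
merge 33/1000 + 33/1000 → 33/500
merge 33/500 + 119/1000 → 37/200
merge 83/500 + 37/200 → 351/1000
merge 24/125 + 197/1000 → 389/1000
merge 13/50 + 351/1000 → 611/1000
merge 389/1000 + 611/1000 → 1
L = 33/500 + 37/200 + 351/1000 + 389/1000 + 611/1000 + 1 = 1301/500 = 2.602 bits/symbol.

2.602 bits/symbol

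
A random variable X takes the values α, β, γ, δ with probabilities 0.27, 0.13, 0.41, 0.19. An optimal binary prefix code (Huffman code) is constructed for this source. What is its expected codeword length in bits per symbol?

Repeatedly combine the two least-probable nodes; the expected code length is the sum of the merged weights.
merge 13/100 + 19/100 → 8/25
merge 27/100 + 8/25 → 59/100
merge 41/100 + 59/100 → 1
L = 8/25 + 59/100 + 1 = 191/100 = 1.91 bits/symbol.

1.91 bits/symbol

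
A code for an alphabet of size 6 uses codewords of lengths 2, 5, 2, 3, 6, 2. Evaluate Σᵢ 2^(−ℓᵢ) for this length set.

0.921875

With common denominator 2^6 = 64: Σ 2^(−ℓᵢ) = 16/64 + 2/64 + 16/64 + 8/64 + 1/64 + 16/64 = 59/64 = 0.921875.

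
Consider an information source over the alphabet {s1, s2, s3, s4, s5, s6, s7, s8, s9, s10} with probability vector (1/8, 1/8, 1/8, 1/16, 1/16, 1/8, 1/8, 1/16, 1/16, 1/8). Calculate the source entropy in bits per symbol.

3.25 bits

Each probability is a power of 1/2, so log₂(1/p) is an integer.
H = Σ p·log₂(1/p) = 1/8·3 + 1/8·3 + 1/8·3 + 1/16·4 + 1/16·4 + 1/8·3 + 1/8·3 + 1/16·4 + 1/16·4 + 1/8·3 = 3.25 bits.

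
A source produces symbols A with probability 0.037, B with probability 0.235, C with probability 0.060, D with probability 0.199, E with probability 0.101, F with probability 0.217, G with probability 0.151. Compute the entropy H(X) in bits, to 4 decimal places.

2.5982 bits

H = −Σ pᵢ log₂ pᵢ.
−0.037·log₂(0.037) = 0.1760
−0.235·log₂(0.235) = 0.4910
−0.060·log₂(0.060) = 0.2435
−0.199·log₂(0.199) = 0.4635
−0.101·log₂(0.101) = 0.3341
−0.217·log₂(0.217) = 0.4783
−0.151·log₂(0.151) = 0.4118
Sum ≈ 2.5982 → 2.5982 bits.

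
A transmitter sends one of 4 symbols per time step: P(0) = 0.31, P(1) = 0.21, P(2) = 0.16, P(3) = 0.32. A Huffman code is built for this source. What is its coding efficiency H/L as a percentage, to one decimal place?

Entropy H = −Σ p log₂ p ≈ 1.9457 bits.
Huffman merges: 4/25+21/100→37/100; 31/100+8/25→63/100; 37/100+63/100→1. L = 2 ≈ 2.0000.
Efficiency = H/L = 1.9457/2.0000 = 97.3%.

97.3%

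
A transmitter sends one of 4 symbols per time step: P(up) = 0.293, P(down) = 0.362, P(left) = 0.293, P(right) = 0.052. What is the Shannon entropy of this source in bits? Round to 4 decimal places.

H = −Σ pᵢ log₂ pᵢ.
−0.293·log₂(0.293) = 0.5189
−0.362·log₂(0.362) = 0.5307
−0.293·log₂(0.293) = 0.5189
−0.052·log₂(0.052) = 0.2218
Sum ≈ 1.7903 → 1.7903 bits.

1.7903 bits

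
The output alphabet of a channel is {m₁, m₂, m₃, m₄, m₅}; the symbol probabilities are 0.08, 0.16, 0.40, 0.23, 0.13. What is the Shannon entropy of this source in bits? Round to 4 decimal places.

2.1136 bits

H = −Σ pᵢ log₂ pᵢ.
−0.08·log₂(0.08) = 0.2915
−0.16·log₂(0.16) = 0.4230
−0.40·log₂(0.40) = 0.5288
−0.23·log₂(0.23) = 0.4877
−0.13·log₂(0.13) = 0.3826
Sum ≈ 2.1136 → 2.1136 bits.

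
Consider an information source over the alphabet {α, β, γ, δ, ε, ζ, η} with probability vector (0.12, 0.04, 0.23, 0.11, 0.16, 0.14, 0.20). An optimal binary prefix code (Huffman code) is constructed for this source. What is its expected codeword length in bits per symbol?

Repeatedly combine the two least-probable nodes; the expected code length is the sum of the merged weights.
merge 1/25 + 11/100 → 3/20
merge 3/25 + 7/50 → 13/50
merge 3/20 + 4/25 → 31/100
merge 1/5 + 23/100 → 43/100
merge 13/50 + 31/100 → 57/100
merge 43/100 + 57/100 → 1
L = 3/20 + 13/50 + 31/100 + 43/100 + 57/100 + 1 = 68/25 = 2.72 bits/symbol.

2.72 bits/symbol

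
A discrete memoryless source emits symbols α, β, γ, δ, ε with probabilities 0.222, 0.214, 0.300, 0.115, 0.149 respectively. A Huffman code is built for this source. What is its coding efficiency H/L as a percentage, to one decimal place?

99.3%

Entropy H = −Σ p log₂ p ≈ 2.2472 bits.
Huffman merges: 23/200+149/1000→33/125; 107/500+111/500→109/250; 33/125+3/10→141/250; 109/250+141/250→1. L = 283/125 ≈ 2.2640.
Efficiency = H/L = 2.2472/2.2640 = 99.3%.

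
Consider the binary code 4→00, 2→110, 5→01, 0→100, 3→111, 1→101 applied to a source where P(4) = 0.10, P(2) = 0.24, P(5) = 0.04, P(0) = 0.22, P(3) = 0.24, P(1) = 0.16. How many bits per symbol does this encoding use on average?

L̄ = Σ pᵢ·ℓᵢ = 0.10·2 + 0.24·3 + 0.04·2 + 0.22·3 + 0.24·3 + 0.16·3 = 2.86 bits/symbol.

2.86 bits/symbol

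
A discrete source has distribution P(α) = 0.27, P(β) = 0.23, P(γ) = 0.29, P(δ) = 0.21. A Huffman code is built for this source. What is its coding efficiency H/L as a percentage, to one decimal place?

99.4%

Entropy H = −Σ p log₂ p ≈ 1.9884 bits.
Huffman merges: 21/100+23/100→11/25; 27/100+29/100→14/25; 11/25+14/25→1. L = 2 ≈ 2.0000.
Efficiency = H/L = 1.9884/2.0000 = 99.4%.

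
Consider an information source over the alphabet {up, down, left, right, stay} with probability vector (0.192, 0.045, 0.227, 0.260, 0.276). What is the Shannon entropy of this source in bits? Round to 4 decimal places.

2.1619 bits

H = −Σ pᵢ log₂ pᵢ.
−0.192·log₂(0.192) = 0.4571
−0.045·log₂(0.045) = 0.2013
−0.227·log₂(0.227) = 0.4856
−0.260·log₂(0.260) = 0.5053
−0.276·log₂(0.276) = 0.5126
Sum ≈ 2.1619 → 2.1619 bits.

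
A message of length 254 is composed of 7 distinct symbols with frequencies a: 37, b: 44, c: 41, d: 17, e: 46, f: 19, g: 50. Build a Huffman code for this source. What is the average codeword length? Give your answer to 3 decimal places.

Probabilities are the counts divided by 254.
Repeatedly combine the two least-probable nodes; the expected code length is the sum of the merged weights.
merge 17/254 + 19/254 → 18/127
merge 18/127 + 37/254 → 73/254
merge 41/254 + 22/127 → 85/254
merge 23/127 + 25/127 → 48/127
merge 73/254 + 85/254 → 79/127
merge 48/127 + 79/127 → 1
L = 18/127 + 73/254 + 85/254 + 48/127 + 79/127 + 1 = 351/127 ≈ 2.764 bits/symbol.

2.764 bits/symbol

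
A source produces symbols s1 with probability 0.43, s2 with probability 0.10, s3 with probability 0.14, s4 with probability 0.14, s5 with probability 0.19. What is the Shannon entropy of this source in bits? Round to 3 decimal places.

2.105 bits

H = −Σ pᵢ log₂ pᵢ.
−0.43·log₂(0.43) = 0.5236
−0.10·log₂(0.10) = 0.3322
−0.14·log₂(0.14) = 0.3971
−0.14·log₂(0.14) = 0.3971
−0.19·log₂(0.19) = 0.4552
Sum ≈ 2.1052 → 2.105 bits.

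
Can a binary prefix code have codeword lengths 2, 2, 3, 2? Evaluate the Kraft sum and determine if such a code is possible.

0.875; yes

With common denominator 2^3 = 8: Σ 2^(−ℓᵢ) = 2/8 + 2/8 + 1/8 + 2/8 = 7/8 = 0.875.
Kraft's inequality requires Σ ≤ 1; here Σ = 0.875 ≤ 1, so such a prefix code exists.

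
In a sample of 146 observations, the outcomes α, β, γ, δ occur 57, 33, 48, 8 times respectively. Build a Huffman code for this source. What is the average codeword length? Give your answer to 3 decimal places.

1.890 bits/symbol

Probabilities are the counts divided by 146.
Repeatedly combine the two least-probable nodes; the expected code length is the sum of the merged weights.
merge 4/73 + 33/146 → 41/146
merge 41/146 + 24/73 → 89/146
merge 57/146 + 89/146 → 1
L = 41/146 + 89/146 + 1 = 138/73 ≈ 1.890 bits/symbol.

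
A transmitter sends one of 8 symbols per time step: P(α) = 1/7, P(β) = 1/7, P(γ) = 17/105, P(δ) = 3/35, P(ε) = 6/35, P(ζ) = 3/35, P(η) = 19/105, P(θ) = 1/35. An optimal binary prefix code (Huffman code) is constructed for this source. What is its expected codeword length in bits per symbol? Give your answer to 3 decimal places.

Repeatedly combine the two least-probable nodes; the expected code length is the sum of the merged weights.
merge 1/35 + 3/35 → 4/35
merge 3/35 + 4/35 → 1/5
merge 1/7 + 1/7 → 2/7
merge 17/105 + 6/35 → 1/3
merge 19/105 + 1/5 → 8/21
merge 2/7 + 1/3 → 13/21
merge 8/21 + 13/21 → 1
L = 4/35 + 1/5 + 2/7 + 1/3 + 8/21 + 13/21 + 1 = 44/15 ≈ 2.933 bits/symbol.

2.933 bits/symbol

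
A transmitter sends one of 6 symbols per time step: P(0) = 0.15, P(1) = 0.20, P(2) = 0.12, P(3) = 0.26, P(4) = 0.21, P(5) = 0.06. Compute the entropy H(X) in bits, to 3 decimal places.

H = −Σ pᵢ log₂ pᵢ.
−0.15·log₂(0.15) = 0.4105
−0.20·log₂(0.20) = 0.4644
−0.12·log₂(0.12) = 0.3671
−0.26·log₂(0.26) = 0.5053
−0.21·log₂(0.21) = 0.4728
−0.06·log₂(0.06) = 0.2435
Sum ≈ 2.4636 → 2.464 bits.

2.464 bits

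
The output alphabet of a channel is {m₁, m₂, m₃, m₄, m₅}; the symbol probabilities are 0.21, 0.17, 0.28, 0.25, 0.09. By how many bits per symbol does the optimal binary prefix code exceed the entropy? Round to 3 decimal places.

0.026 bits

Entropy H = −Σ p log₂ p ≈ 2.2343 bits.
Huffman merges: 9/100+17/100→13/50; 21/100+1/4→23/50; 13/50+7/25→27/50; 23/50+27/50→1. L = 113/50 ≈ 2.2600.
L − H = 2.2600 − 2.2343 = 0.026 bits.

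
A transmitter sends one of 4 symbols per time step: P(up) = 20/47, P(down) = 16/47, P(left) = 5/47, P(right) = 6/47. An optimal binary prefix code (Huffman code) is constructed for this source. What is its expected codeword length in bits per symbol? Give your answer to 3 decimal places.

Repeatedly combine the two least-probable nodes; the expected code length is the sum of the merged weights.
merge 5/47 + 6/47 → 11/47
merge 11/47 + 16/47 → 27/47
merge 20/47 + 27/47 → 1
L = 11/47 + 27/47 + 1 = 85/47 ≈ 1.809 bits/symbol.

1.809 bits/symbol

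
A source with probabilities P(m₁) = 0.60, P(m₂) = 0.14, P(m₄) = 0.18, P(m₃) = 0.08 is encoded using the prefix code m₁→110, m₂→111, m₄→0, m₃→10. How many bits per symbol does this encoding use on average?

L̄ = Σ pᵢ·ℓᵢ = 0.60·3 + 0.14·3 + 0.18·1 + 0.08·2 = 2.56 bits/symbol.

2.56 bits/symbol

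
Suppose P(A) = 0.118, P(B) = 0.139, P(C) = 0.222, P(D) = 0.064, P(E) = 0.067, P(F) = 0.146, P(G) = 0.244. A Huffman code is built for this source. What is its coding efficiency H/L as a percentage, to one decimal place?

99.8%

Entropy H = −Σ p log₂ p ≈ 2.6585 bits.
Huffman merges: 8/125+67/1000→131/1000; 59/500+131/1000→249/1000; 139/1000+73/500→57/200; 111/500+61/250→233/500; 249/1000+57/200→267/500; 233/500+267/500→1. L = 533/200 ≈ 2.6650.
Efficiency = H/L = 2.6585/2.6650 = 99.8%.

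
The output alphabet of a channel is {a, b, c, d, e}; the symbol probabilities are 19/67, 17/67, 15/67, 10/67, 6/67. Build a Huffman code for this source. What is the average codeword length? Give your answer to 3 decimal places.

Repeatedly combine the two least-probable nodes; the expected code length is the sum of the merged weights.
merge 6/67 + 10/67 → 16/67
merge 15/67 + 16/67 → 31/67
merge 17/67 + 19/67 → 36/67
merge 31/67 + 36/67 → 1
L = 16/67 + 31/67 + 36/67 + 1 = 150/67 ≈ 2.239 bits/symbol.

2.239 bits/symbol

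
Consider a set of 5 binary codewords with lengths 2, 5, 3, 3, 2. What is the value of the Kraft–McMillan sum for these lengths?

0.78125

With common denominator 2^5 = 32: Σ 2^(−ℓᵢ) = 8/32 + 1/32 + 4/32 + 4/32 + 8/32 = 25/32 = 0.78125.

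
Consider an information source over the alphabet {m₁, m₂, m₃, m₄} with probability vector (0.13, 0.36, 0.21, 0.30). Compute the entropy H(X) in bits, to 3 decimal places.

1.907 bits

H = −Σ pᵢ log₂ pᵢ.
−0.13·log₂(0.13) = 0.3826
−0.36·log₂(0.36) = 0.5306
−0.21·log₂(0.21) = 0.4728
−0.30·log₂(0.30) = 0.5211
Sum ≈ 1.9072 → 1.907 bits.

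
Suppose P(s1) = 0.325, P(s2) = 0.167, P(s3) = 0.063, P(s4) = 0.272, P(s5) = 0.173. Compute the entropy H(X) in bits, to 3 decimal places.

2.158 bits

H = −Σ pᵢ log₂ pᵢ.
−0.325·log₂(0.325) = 0.5270
−0.167·log₂(0.167) = 0.4312
−0.063·log₂(0.063) = 0.2513
−0.272·log₂(0.272) = 0.5109
−0.173·log₂(0.173) = 0.4379
Sum ≈ 2.1583 → 2.158 bits.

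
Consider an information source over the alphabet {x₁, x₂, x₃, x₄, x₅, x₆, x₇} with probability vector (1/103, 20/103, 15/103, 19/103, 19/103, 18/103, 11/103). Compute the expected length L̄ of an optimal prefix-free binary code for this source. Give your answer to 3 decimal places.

Repeatedly combine the two least-probable nodes; the expected code length is the sum of the merged weights.
merge 1/103 + 11/103 → 12/103
merge 12/103 + 15/103 → 27/103
merge 18/103 + 19/103 → 37/103
merge 19/103 + 20/103 → 39/103
merge 27/103 + 37/103 → 64/103
merge 39/103 + 64/103 → 1
L = 12/103 + 27/103 + 37/103 + 39/103 + 64/103 + 1 = 282/103 ≈ 2.738 bits/symbol.

2.738 bits/symbol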